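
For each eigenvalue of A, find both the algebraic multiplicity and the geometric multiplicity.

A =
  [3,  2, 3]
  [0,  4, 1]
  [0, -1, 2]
λ = 3: alg = 3, geom = 1

Step 1 — factor the characteristic polynomial to read off the algebraic multiplicities:
  χ_A(x) = (x - 3)^3

Step 2 — compute geometric multiplicities via the rank-nullity identity g(λ) = n − rank(A − λI):
  rank(A − (3)·I) = 2, so dim ker(A − (3)·I) = n − 2 = 1

Summary:
  λ = 3: algebraic multiplicity = 3, geometric multiplicity = 1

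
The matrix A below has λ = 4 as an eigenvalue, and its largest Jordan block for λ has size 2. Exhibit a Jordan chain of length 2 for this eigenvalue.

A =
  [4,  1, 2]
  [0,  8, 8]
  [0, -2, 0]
A Jordan chain for λ = 4 of length 2:
v_1 = (1, 4, -2)ᵀ
v_2 = (0, 1, 0)ᵀ

Let N = A − (4)·I. We want v_2 with N^2 v_2 = 0 but N^1 v_2 ≠ 0; then v_{j-1} := N · v_j for j = 2, …, 2.

Pick v_2 = (0, 1, 0)ᵀ.
Then v_1 = N · v_2 = (1, 4, -2)ᵀ.

Sanity check: (A − (4)·I) v_1 = (0, 0, 0)ᵀ = 0. ✓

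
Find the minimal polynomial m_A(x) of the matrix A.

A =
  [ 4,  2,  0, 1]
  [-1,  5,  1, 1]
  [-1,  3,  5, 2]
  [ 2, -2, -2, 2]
x^2 - 8*x + 16

The characteristic polynomial is χ_A(x) = (x - 4)^4, so the eigenvalues are known. The minimal polynomial is
  m_A(x) = Π_λ (x − λ)^{k_λ}
where k_λ is the size of the *largest* Jordan block for λ (equivalently, the smallest k with (A − λI)^k v = 0 for every generalised eigenvector v of λ).

  λ = 4: largest Jordan block has size 2, contributing (x − 4)^2

So m_A(x) = (x - 4)^2 = x^2 - 8*x + 16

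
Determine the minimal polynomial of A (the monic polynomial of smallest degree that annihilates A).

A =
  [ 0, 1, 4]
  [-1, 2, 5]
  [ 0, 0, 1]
x^3 - 3*x^2 + 3*x - 1

The characteristic polynomial is χ_A(x) = (x - 1)^3, so the eigenvalues are known. The minimal polynomial is
  m_A(x) = Π_λ (x − λ)^{k_λ}
where k_λ is the size of the *largest* Jordan block for λ (equivalently, the smallest k with (A − λI)^k v = 0 for every generalised eigenvector v of λ).

  λ = 1: largest Jordan block has size 3, contributing (x − 1)^3

So m_A(x) = (x - 1)^3 = x^3 - 3*x^2 + 3*x - 1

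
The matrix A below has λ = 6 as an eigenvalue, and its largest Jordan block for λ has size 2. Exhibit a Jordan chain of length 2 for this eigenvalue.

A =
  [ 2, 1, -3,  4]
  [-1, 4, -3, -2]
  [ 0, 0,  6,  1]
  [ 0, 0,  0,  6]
A Jordan chain for λ = 6 of length 2:
v_1 = (-1, -1, 1, 0)ᵀ
v_2 = (1, -1, 0, 1)ᵀ

Let N = A − (6)·I. We want v_2 with N^2 v_2 = 0 but N^1 v_2 ≠ 0; then v_{j-1} := N · v_j for j = 2, …, 2.

Pick v_2 = (1, -1, 0, 1)ᵀ.
Then v_1 = N · v_2 = (-1, -1, 1, 0)ᵀ.

Sanity check: (A − (6)·I) v_1 = (0, 0, 0, 0)ᵀ = 0. ✓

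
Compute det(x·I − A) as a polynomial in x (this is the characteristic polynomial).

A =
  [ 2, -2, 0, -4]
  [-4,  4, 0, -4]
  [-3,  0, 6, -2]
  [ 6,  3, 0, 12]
x^4 - 24*x^3 + 216*x^2 - 864*x + 1296

Expanding det(x·I − A) (e.g. by cofactor expansion or by noting that A is similar to its Jordan form J, which has the same characteristic polynomial as A) gives
  χ_A(x) = x^4 - 24*x^3 + 216*x^2 - 864*x + 1296
which factors as (x - 6)^4. The eigenvalues (with algebraic multiplicities) are λ = 6 with multiplicity 4.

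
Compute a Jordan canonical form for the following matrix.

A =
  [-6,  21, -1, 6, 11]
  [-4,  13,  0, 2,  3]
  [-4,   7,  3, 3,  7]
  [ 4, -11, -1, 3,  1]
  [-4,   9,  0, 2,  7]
J_3(4) ⊕ J_2(4)

The characteristic polynomial is
  det(x·I − A) = x^5 - 20*x^4 + 160*x^3 - 640*x^2 + 1280*x - 1024 = (x - 4)^5

Eigenvalues and multiplicities (the geometric multiplicity of λ is n − rank(A − λI), which equals the number of Jordan blocks for λ):
  λ = 4: algebraic multiplicity = 5, geometric multiplicity = 2

Determining the block sizes for each eigenvalue:
  λ = 4: with am = 5 and gm = 2, the partition is not yet determined (e.g. several partitions of 5 into 2 parts exist). Let N = A − (4)·I. Computing rank(N^1) = 3, rank(N^2) = 1, rank(N^3) = 0; the number of blocks of size ≥ j is rank(N^{j−1}) − rank(N^j), giving [2, 2, 1]. So we have 1 block(s) of size 3, 1 block(s) of size 2 → block sizes [3, 2]

Assembling the blocks gives a Jordan form
J =
  [4, 1, 0, 0, 0]
  [0, 4, 1, 0, 0]
  [0, 0, 4, 0, 0]
  [0, 0, 0, 4, 1]
  [0, 0, 0, 0, 4]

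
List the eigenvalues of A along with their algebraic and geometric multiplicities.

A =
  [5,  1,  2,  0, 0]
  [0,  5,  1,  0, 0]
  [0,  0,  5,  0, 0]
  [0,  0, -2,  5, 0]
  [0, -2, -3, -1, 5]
λ = 5: alg = 5, geom = 2

Step 1 — factor the characteristic polynomial to read off the algebraic multiplicities:
  χ_A(x) = (x - 5)^5

Step 2 — compute geometric multiplicities via the rank-nullity identity g(λ) = n − rank(A − λI):
  rank(A − (5)·I) = 3, so dim ker(A − (5)·I) = n − 3 = 2

Summary:
  λ = 5: algebraic multiplicity = 5, geometric multiplicity = 2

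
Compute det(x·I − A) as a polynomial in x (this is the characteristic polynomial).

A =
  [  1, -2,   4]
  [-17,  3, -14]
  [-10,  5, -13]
x^3 + 9*x^2 + 27*x + 27

Expanding det(x·I − A) (e.g. by cofactor expansion or by noting that A is similar to its Jordan form J, which has the same characteristic polynomial as A) gives
  χ_A(x) = x^3 + 9*x^2 + 27*x + 27
which factors as (x + 3)^3. The eigenvalues (with algebraic multiplicities) are λ = -3 with multiplicity 3.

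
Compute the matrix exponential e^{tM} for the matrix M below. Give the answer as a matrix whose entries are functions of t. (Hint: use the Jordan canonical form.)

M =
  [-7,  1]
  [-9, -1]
e^{tM} =
  [-3*t*exp(-4*t) + exp(-4*t), t*exp(-4*t)]
  [-9*t*exp(-4*t), 3*t*exp(-4*t) + exp(-4*t)]

Strategy: write M = P · J · P⁻¹ where J is a Jordan canonical form, so e^{tM} = P · e^{tJ} · P⁻¹, and e^{tJ} can be computed block-by-block.

M has Jordan form
J =
  [-4,  1]
  [ 0, -4]
(up to reordering of blocks).

Per-block formulas:
  For a 2×2 Jordan block J_2(-4): exp(t · J_2(-4)) = e^(-4t)·(I + t·N), where N is the 2×2 nilpotent shift.

After assembling e^{tJ} and conjugating by P, we get:

e^{tM} =
  [-3*t*exp(-4*t) + exp(-4*t), t*exp(-4*t)]
  [-9*t*exp(-4*t), 3*t*exp(-4*t) + exp(-4*t)]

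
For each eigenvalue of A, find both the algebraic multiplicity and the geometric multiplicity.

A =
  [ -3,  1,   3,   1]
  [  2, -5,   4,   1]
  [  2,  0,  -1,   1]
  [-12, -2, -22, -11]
λ = -5: alg = 4, geom = 2

Step 1 — factor the characteristic polynomial to read off the algebraic multiplicities:
  χ_A(x) = (x + 5)^4

Step 2 — compute geometric multiplicities via the rank-nullity identity g(λ) = n − rank(A − λI):
  rank(A − (-5)·I) = 2, so dim ker(A − (-5)·I) = n − 2 = 2

Summary:
  λ = -5: algebraic multiplicity = 4, geometric multiplicity = 2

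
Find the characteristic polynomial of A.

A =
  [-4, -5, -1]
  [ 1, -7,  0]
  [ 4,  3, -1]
x^3 + 12*x^2 + 48*x + 64

Expanding det(x·I − A) (e.g. by cofactor expansion or by noting that A is similar to its Jordan form J, which has the same characteristic polynomial as A) gives
  χ_A(x) = x^3 + 12*x^2 + 48*x + 64
which factors as (x + 4)^3. The eigenvalues (with algebraic multiplicities) are λ = -4 with multiplicity 3.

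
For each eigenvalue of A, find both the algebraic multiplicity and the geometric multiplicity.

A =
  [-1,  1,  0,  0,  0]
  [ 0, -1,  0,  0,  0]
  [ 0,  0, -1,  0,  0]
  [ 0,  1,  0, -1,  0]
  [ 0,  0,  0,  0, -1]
λ = -1: alg = 5, geom = 4

Step 1 — factor the characteristic polynomial to read off the algebraic multiplicities:
  χ_A(x) = (x + 1)^5

Step 2 — compute geometric multiplicities via the rank-nullity identity g(λ) = n − rank(A − λI):
  rank(A − (-1)·I) = 1, so dim ker(A − (-1)·I) = n − 1 = 4

Summary:
  λ = -1: algebraic multiplicity = 5, geometric multiplicity = 4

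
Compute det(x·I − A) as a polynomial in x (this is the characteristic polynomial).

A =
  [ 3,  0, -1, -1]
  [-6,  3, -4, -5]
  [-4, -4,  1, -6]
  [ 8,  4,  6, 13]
x^4 - 20*x^3 + 150*x^2 - 500*x + 625

Expanding det(x·I − A) (e.g. by cofactor expansion or by noting that A is similar to its Jordan form J, which has the same characteristic polynomial as A) gives
  χ_A(x) = x^4 - 20*x^3 + 150*x^2 - 500*x + 625
which factors as (x - 5)^4. The eigenvalues (with algebraic multiplicities) are λ = 5 with multiplicity 4.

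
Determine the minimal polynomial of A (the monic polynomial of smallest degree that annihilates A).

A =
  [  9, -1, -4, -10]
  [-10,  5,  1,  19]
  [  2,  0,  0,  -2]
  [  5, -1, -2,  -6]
x^3 - 6*x^2 + 12*x - 8

The characteristic polynomial is χ_A(x) = (x - 2)^4, so the eigenvalues are known. The minimal polynomial is
  m_A(x) = Π_λ (x − λ)^{k_λ}
where k_λ is the size of the *largest* Jordan block for λ (equivalently, the smallest k with (A − λI)^k v = 0 for every generalised eigenvector v of λ).

  λ = 2: largest Jordan block has size 3, contributing (x − 2)^3

So m_A(x) = (x - 2)^3 = x^3 - 6*x^2 + 12*x - 8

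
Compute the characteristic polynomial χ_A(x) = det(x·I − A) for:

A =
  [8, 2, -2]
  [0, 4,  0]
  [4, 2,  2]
x^3 - 14*x^2 + 64*x - 96

Expanding det(x·I − A) (e.g. by cofactor expansion or by noting that A is similar to its Jordan form J, which has the same characteristic polynomial as A) gives
  χ_A(x) = x^3 - 14*x^2 + 64*x - 96
which factors as (x - 6)*(x - 4)^2. The eigenvalues (with algebraic multiplicities) are λ = 4 with multiplicity 2, λ = 6 with multiplicity 1.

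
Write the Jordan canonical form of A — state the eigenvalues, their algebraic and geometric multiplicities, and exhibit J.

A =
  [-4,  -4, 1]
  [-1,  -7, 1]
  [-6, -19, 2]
J_3(-3)

The characteristic polynomial is
  det(x·I − A) = x^3 + 9*x^2 + 27*x + 27 = (x + 3)^3

Eigenvalues and multiplicities (the geometric multiplicity of λ is n − rank(A − λI), which equals the number of Jordan blocks for λ):
  λ = -3: algebraic multiplicity = 3, geometric multiplicity = 1

Determining the block sizes for each eigenvalue:
  λ = -3: one block (gm = 1), so the single block has size am = 3 → block sizes [3]

Assembling the blocks gives a Jordan form
J =
  [-3,  1,  0]
  [ 0, -3,  1]
  [ 0,  0, -3]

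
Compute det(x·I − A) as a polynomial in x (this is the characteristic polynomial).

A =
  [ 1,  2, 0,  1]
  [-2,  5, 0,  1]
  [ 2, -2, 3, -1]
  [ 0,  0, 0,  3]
x^4 - 12*x^3 + 54*x^2 - 108*x + 81

Expanding det(x·I − A) (e.g. by cofactor expansion or by noting that A is similar to its Jordan form J, which has the same characteristic polynomial as A) gives
  χ_A(x) = x^4 - 12*x^3 + 54*x^2 - 108*x + 81
which factors as (x - 3)^4. The eigenvalues (with algebraic multiplicities) are λ = 3 with multiplicity 4.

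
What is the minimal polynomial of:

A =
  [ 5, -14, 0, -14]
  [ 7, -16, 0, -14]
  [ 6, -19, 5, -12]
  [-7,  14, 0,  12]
x^3 - 8*x^2 + 5*x + 50

The characteristic polynomial is χ_A(x) = (x - 5)^2*(x + 2)^2, so the eigenvalues are known. The minimal polynomial is
  m_A(x) = Π_λ (x − λ)^{k_λ}
where k_λ is the size of the *largest* Jordan block for λ (equivalently, the smallest k with (A − λI)^k v = 0 for every generalised eigenvector v of λ).

  λ = -2: largest Jordan block has size 1, contributing (x + 2)
  λ = 5: largest Jordan block has size 2, contributing (x − 5)^2

So m_A(x) = (x - 5)^2*(x + 2) = x^3 - 8*x^2 + 5*x + 50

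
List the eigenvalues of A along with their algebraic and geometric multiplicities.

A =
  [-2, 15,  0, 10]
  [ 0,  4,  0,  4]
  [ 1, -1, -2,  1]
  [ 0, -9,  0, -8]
λ = -2: alg = 4, geom = 2

Step 1 — factor the characteristic polynomial to read off the algebraic multiplicities:
  χ_A(x) = (x + 2)^4

Step 2 — compute geometric multiplicities via the rank-nullity identity g(λ) = n − rank(A − λI):
  rank(A − (-2)·I) = 2, so dim ker(A − (-2)·I) = n − 2 = 2

Summary:
  λ = -2: algebraic multiplicity = 4, geometric multiplicity = 2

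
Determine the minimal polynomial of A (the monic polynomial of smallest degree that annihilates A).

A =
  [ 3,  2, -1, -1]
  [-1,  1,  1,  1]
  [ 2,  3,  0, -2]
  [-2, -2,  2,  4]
x^3 - 6*x^2 + 12*x - 8

The characteristic polynomial is χ_A(x) = (x - 2)^4, so the eigenvalues are known. The minimal polynomial is
  m_A(x) = Π_λ (x − λ)^{k_λ}
where k_λ is the size of the *largest* Jordan block for λ (equivalently, the smallest k with (A − λI)^k v = 0 for every generalised eigenvector v of λ).

  λ = 2: largest Jordan block has size 3, contributing (x − 2)^3

So m_A(x) = (x - 2)^3 = x^3 - 6*x^2 + 12*x - 8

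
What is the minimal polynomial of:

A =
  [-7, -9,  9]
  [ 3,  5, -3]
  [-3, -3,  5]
x^2 - x - 2

The characteristic polynomial is χ_A(x) = (x - 2)^2*(x + 1), so the eigenvalues are known. The minimal polynomial is
  m_A(x) = Π_λ (x − λ)^{k_λ}
where k_λ is the size of the *largest* Jordan block for λ (equivalently, the smallest k with (A − λI)^k v = 0 for every generalised eigenvector v of λ).

  λ = -1: largest Jordan block has size 1, contributing (x + 1)
  λ = 2: largest Jordan block has size 1, contributing (x − 2)

So m_A(x) = (x - 2)*(x + 1) = x^2 - x - 2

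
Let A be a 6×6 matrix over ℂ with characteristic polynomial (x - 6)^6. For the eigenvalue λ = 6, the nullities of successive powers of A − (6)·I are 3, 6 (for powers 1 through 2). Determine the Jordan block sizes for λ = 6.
Block sizes for λ = 6: [2, 2, 2]

From the dimensions of kernels of powers, the number of Jordan blocks of size at least j is d_j − d_{j−1} where d_j = dim ker(N^j) (with d_0 = 0). Computing the differences gives [3, 3].
The number of blocks of size exactly k is (#blocks of size ≥ k) − (#blocks of size ≥ k + 1), so the partition is: 3 block(s) of size 2.
In nonincreasing order the block sizes are [2, 2, 2].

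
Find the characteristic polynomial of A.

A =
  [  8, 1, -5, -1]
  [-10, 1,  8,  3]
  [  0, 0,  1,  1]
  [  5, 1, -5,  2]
x^4 - 12*x^3 + 54*x^2 - 108*x + 81

Expanding det(x·I − A) (e.g. by cofactor expansion or by noting that A is similar to its Jordan form J, which has the same characteristic polynomial as A) gives
  χ_A(x) = x^4 - 12*x^3 + 54*x^2 - 108*x + 81
which factors as (x - 3)^4. The eigenvalues (with algebraic multiplicities) are λ = 3 with multiplicity 4.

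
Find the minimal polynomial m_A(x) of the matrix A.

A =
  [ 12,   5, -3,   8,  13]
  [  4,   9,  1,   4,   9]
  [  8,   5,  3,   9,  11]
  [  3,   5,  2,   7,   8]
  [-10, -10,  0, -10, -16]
x^4 - 11*x^3 + 36*x^2 - 16*x - 64

The characteristic polynomial is χ_A(x) = (x - 4)^4*(x + 1), so the eigenvalues are known. The minimal polynomial is
  m_A(x) = Π_λ (x − λ)^{k_λ}
where k_λ is the size of the *largest* Jordan block for λ (equivalently, the smallest k with (A − λI)^k v = 0 for every generalised eigenvector v of λ).

  λ = -1: largest Jordan block has size 1, contributing (x + 1)
  λ = 4: largest Jordan block has size 3, contributing (x − 4)^3

So m_A(x) = (x - 4)^3*(x + 1) = x^4 - 11*x^3 + 36*x^2 - 16*x - 64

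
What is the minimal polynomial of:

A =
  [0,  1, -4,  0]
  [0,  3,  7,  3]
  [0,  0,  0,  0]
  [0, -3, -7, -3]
x^3

The characteristic polynomial is χ_A(x) = x^4, so the eigenvalues are known. The minimal polynomial is
  m_A(x) = Π_λ (x − λ)^{k_λ}
where k_λ is the size of the *largest* Jordan block for λ (equivalently, the smallest k with (A − λI)^k v = 0 for every generalised eigenvector v of λ).

  λ = 0: largest Jordan block has size 3, contributing (x − 0)^3

So m_A(x) = x^3 = x^3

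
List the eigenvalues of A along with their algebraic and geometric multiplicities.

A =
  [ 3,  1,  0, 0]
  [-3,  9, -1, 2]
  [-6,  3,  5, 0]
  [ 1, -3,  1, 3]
λ = 5: alg = 4, geom = 2

Step 1 — factor the characteristic polynomial to read off the algebraic multiplicities:
  χ_A(x) = (x - 5)^4

Step 2 — compute geometric multiplicities via the rank-nullity identity g(λ) = n − rank(A − λI):
  rank(A − (5)·I) = 2, so dim ker(A − (5)·I) = n − 2 = 2

Summary:
  λ = 5: algebraic multiplicity = 4, geometric multiplicity = 2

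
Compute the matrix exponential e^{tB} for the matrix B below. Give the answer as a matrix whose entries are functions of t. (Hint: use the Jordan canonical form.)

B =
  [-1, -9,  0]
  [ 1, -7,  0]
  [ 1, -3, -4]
e^{tB} =
  [3*t*exp(-4*t) + exp(-4*t), -9*t*exp(-4*t), 0]
  [t*exp(-4*t), -3*t*exp(-4*t) + exp(-4*t), 0]
  [t*exp(-4*t), -3*t*exp(-4*t), exp(-4*t)]

Strategy: write B = P · J · P⁻¹ where J is a Jordan canonical form, so e^{tB} = P · e^{tJ} · P⁻¹, and e^{tJ} can be computed block-by-block.

B has Jordan form
J =
  [-4,  1,  0]
  [ 0, -4,  0]
  [ 0,  0, -4]
(up to reordering of blocks).

Per-block formulas:
  For a 2×2 Jordan block J_2(-4): exp(t · J_2(-4)) = e^(-4t)·(I + t·N), where N is the 2×2 nilpotent shift.
  For a 1×1 block at λ = -4: exp(t · [-4]) = [e^(-4t)].

After assembling e^{tJ} and conjugating by P, we get:

e^{tB} =
  [3*t*exp(-4*t) + exp(-4*t), -9*t*exp(-4*t), 0]
  [t*exp(-4*t), -3*t*exp(-4*t) + exp(-4*t), 0]
  [t*exp(-4*t), -3*t*exp(-4*t), exp(-4*t)]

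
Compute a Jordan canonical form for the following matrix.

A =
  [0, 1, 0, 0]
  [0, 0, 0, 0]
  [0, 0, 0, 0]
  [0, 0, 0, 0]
J_2(0) ⊕ J_1(0) ⊕ J_1(0)

The characteristic polynomial is
  det(x·I − A) = x^4

Eigenvalues and multiplicities (the geometric multiplicity of λ is n − rank(A − λI), which equals the number of Jordan blocks for λ):
  λ = 0: algebraic multiplicity = 4, geometric multiplicity = 3

Determining the block sizes for each eigenvalue:
  λ = 0: 3 blocks summing to 4 forces exactly one block of size 2 and the rest size 1 → block sizes [2, 1, 1]

Assembling the blocks gives a Jordan form
J =
  [0, 1, 0, 0]
  [0, 0, 0, 0]
  [0, 0, 0, 0]
  [0, 0, 0, 0]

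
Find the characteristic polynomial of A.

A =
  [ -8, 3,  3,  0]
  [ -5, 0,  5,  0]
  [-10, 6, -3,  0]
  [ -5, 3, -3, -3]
x^4 + 14*x^3 + 72*x^2 + 162*x + 135

Expanding det(x·I − A) (e.g. by cofactor expansion or by noting that A is similar to its Jordan form J, which has the same characteristic polynomial as A) gives
  χ_A(x) = x^4 + 14*x^3 + 72*x^2 + 162*x + 135
which factors as (x + 3)^3*(x + 5). The eigenvalues (with algebraic multiplicities) are λ = -5 with multiplicity 1, λ = -3 with multiplicity 3.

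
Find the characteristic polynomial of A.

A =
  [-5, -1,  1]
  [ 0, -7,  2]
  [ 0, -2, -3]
x^3 + 15*x^2 + 75*x + 125

Expanding det(x·I − A) (e.g. by cofactor expansion or by noting that A is similar to its Jordan form J, which has the same characteristic polynomial as A) gives
  χ_A(x) = x^3 + 15*x^2 + 75*x + 125
which factors as (x + 5)^3. The eigenvalues (with algebraic multiplicities) are λ = -5 with multiplicity 3.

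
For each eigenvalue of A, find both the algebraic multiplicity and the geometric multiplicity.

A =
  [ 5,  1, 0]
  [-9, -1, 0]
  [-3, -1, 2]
λ = 2: alg = 3, geom = 2

Step 1 — factor the characteristic polynomial to read off the algebraic multiplicities:
  χ_A(x) = (x - 2)^3

Step 2 — compute geometric multiplicities via the rank-nullity identity g(λ) = n − rank(A − λI):
  rank(A − (2)·I) = 1, so dim ker(A − (2)·I) = n − 1 = 2

Summary:
  λ = 2: algebraic multiplicity = 3, geometric multiplicity = 2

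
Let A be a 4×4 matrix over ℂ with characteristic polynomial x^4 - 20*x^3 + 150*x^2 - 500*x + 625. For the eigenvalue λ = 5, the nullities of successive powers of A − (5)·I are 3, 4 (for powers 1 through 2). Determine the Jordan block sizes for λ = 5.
Block sizes for λ = 5: [2, 1, 1]

From the dimensions of kernels of powers, the number of Jordan blocks of size at least j is d_j − d_{j−1} where d_j = dim ker(N^j) (with d_0 = 0). Computing the differences gives [3, 1].
The number of blocks of size exactly k is (#blocks of size ≥ k) − (#blocks of size ≥ k + 1), so the partition is: 2 block(s) of size 1, 1 block(s) of size 2.
In nonincreasing order the block sizes are [2, 1, 1].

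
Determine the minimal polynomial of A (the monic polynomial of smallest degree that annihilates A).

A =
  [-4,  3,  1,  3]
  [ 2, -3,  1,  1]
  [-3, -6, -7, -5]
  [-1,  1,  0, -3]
x^4 + 17*x^3 + 108*x^2 + 304*x + 320

The characteristic polynomial is χ_A(x) = (x + 4)^3*(x + 5), so the eigenvalues are known. The minimal polynomial is
  m_A(x) = Π_λ (x − λ)^{k_λ}
where k_λ is the size of the *largest* Jordan block for λ (equivalently, the smallest k with (A − λI)^k v = 0 for every generalised eigenvector v of λ).

  λ = -5: largest Jordan block has size 1, contributing (x + 5)
  λ = -4: largest Jordan block has size 3, contributing (x + 4)^3

So m_A(x) = (x + 4)^3*(x + 5) = x^4 + 17*x^3 + 108*x^2 + 304*x + 320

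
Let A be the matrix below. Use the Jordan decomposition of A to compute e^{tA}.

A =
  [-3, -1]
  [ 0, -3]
e^{tA} =
  [exp(-3*t), -t*exp(-3*t)]
  [0, exp(-3*t)]

Strategy: write A = P · J · P⁻¹ where J is a Jordan canonical form, so e^{tA} = P · e^{tJ} · P⁻¹, and e^{tJ} can be computed block-by-block.

A has Jordan form
J =
  [-3,  1]
  [ 0, -3]
(up to reordering of blocks).

Per-block formulas:
  For a 2×2 Jordan block J_2(-3): exp(t · J_2(-3)) = e^(-3t)·(I + t·N), where N is the 2×2 nilpotent shift.

After assembling e^{tJ} and conjugating by P, we get:

e^{tA} =
  [exp(-3*t), -t*exp(-3*t)]
  [0, exp(-3*t)]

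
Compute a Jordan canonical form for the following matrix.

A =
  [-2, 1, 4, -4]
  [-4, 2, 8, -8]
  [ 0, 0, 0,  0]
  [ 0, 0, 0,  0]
J_2(0) ⊕ J_1(0) ⊕ J_1(0)

The characteristic polynomial is
  det(x·I − A) = x^4

Eigenvalues and multiplicities (the geometric multiplicity of λ is n − rank(A − λI), which equals the number of Jordan blocks for λ):
  λ = 0: algebraic multiplicity = 4, geometric multiplicity = 3

Determining the block sizes for each eigenvalue:
  λ = 0: 3 blocks summing to 4 forces exactly one block of size 2 and the rest size 1 → block sizes [2, 1, 1]

Assembling the blocks gives a Jordan form
J =
  [0, 1, 0, 0]
  [0, 0, 0, 0]
  [0, 0, 0, 0]
  [0, 0, 0, 0]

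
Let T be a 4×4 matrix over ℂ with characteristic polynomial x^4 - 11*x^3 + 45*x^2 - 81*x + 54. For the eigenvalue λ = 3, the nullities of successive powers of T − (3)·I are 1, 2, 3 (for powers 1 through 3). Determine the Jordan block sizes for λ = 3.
Block sizes for λ = 3: [3]

From the dimensions of kernels of powers, the number of Jordan blocks of size at least j is d_j − d_{j−1} where d_j = dim ker(N^j) (with d_0 = 0). Computing the differences gives [1, 1, 1].
The number of blocks of size exactly k is (#blocks of size ≥ k) − (#blocks of size ≥ k + 1), so the partition is: 1 block(s) of size 3.
In nonincreasing order the block sizes are [3].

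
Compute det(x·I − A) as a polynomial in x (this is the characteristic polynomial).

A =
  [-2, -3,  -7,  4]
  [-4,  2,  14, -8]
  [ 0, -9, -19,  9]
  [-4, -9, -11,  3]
x^4 + 16*x^3 + 96*x^2 + 256*x + 256

Expanding det(x·I − A) (e.g. by cofactor expansion or by noting that A is similar to its Jordan form J, which has the same characteristic polynomial as A) gives
  χ_A(x) = x^4 + 16*x^3 + 96*x^2 + 256*x + 256
which factors as (x + 4)^4. The eigenvalues (with algebraic multiplicities) are λ = -4 with multiplicity 4.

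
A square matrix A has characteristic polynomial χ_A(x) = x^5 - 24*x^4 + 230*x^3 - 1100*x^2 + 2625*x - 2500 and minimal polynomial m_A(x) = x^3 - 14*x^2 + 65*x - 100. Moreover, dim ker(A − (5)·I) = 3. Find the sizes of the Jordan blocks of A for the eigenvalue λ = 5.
Block sizes for λ = 5: [2, 1, 1]

Step 1 — from the characteristic polynomial, algebraic multiplicity of λ = 5 is 4. From dim ker(A − (5)·I) = 3, there are exactly 3 Jordan blocks for λ = 5.
Step 2 — from the minimal polynomial, the factor (x − 5)^2 tells us the largest block for λ = 5 has size 2.
Step 3 — with total size 4, 3 blocks, and largest block 2, the block sizes (in nonincreasing order) are [2, 1, 1].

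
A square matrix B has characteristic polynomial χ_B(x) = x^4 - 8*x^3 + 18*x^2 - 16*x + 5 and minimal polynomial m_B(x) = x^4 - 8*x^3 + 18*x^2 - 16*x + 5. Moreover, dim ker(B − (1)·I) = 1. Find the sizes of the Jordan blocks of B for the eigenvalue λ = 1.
Block sizes for λ = 1: [3]

Step 1 — from the characteristic polynomial, algebraic multiplicity of λ = 1 is 3. From dim ker(B − (1)·I) = 1, there are exactly 1 Jordan blocks for λ = 1.
Step 2 — from the minimal polynomial, the factor (x − 1)^3 tells us the largest block for λ = 1 has size 3.
Step 3 — with total size 3, 1 blocks, and largest block 3, the block sizes (in nonincreasing order) are [3].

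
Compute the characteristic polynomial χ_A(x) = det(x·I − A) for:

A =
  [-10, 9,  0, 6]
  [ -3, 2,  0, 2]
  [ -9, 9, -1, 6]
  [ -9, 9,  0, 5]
x^4 + 4*x^3 + 6*x^2 + 4*x + 1

Expanding det(x·I − A) (e.g. by cofactor expansion or by noting that A is similar to its Jordan form J, which has the same characteristic polynomial as A) gives
  χ_A(x) = x^4 + 4*x^3 + 6*x^2 + 4*x + 1
which factors as (x + 1)^4. The eigenvalues (with algebraic multiplicities) are λ = -1 with multiplicity 4.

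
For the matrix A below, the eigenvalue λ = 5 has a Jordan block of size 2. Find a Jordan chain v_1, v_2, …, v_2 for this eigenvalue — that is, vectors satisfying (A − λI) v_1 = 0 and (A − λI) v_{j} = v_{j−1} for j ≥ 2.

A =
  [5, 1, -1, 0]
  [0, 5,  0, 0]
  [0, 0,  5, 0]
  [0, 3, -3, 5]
A Jordan chain for λ = 5 of length 2:
v_1 = (1, 0, 0, 3)ᵀ
v_2 = (0, 1, 0, 0)ᵀ

Let N = A − (5)·I. We want v_2 with N^2 v_2 = 0 but N^1 v_2 ≠ 0; then v_{j-1} := N · v_j for j = 2, …, 2.

Pick v_2 = (0, 1, 0, 0)ᵀ.
Then v_1 = N · v_2 = (1, 0, 0, 3)ᵀ.

Sanity check: (A − (5)·I) v_1 = (0, 0, 0, 0)ᵀ = 0. ✓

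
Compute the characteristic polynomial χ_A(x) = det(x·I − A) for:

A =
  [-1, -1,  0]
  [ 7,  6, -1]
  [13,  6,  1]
x^3 - 6*x^2 + 12*x - 8

Expanding det(x·I − A) (e.g. by cofactor expansion or by noting that A is similar to its Jordan form J, which has the same characteristic polynomial as A) gives
  χ_A(x) = x^3 - 6*x^2 + 12*x - 8
which factors as (x - 2)^3. The eigenvalues (with algebraic multiplicities) are λ = 2 with multiplicity 3.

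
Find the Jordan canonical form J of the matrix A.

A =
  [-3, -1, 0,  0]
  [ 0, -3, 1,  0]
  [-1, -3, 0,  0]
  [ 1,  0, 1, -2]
J_3(-2) ⊕ J_1(-2)

The characteristic polynomial is
  det(x·I − A) = x^4 + 8*x^3 + 24*x^2 + 32*x + 16 = (x + 2)^4

Eigenvalues and multiplicities (the geometric multiplicity of λ is n − rank(A − λI), which equals the number of Jordan blocks for λ):
  λ = -2: algebraic multiplicity = 4, geometric multiplicity = 2

Determining the block sizes for each eigenvalue:
  λ = -2: with am = 4 and gm = 2, the partition is not yet determined (e.g. several partitions of 4 into 2 parts exist). Let N = A − (-2)·I. Computing rank(N^1) = 2, rank(N^2) = 1, rank(N^3) = 0; the number of blocks of size ≥ j is rank(N^{j−1}) − rank(N^j), giving [2, 1, 1]. So we have 1 block(s) of size 3, 1 block(s) of size 1 → block sizes [3, 1]

Assembling the blocks gives a Jordan form
J =
  [-2,  1,  0,  0]
  [ 0, -2,  1,  0]
  [ 0,  0, -2,  0]
  [ 0,  0,  0, -2]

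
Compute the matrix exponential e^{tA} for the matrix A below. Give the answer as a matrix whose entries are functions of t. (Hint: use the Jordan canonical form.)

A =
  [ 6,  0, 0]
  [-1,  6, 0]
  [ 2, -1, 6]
e^{tA} =
  [exp(6*t), 0, 0]
  [-t*exp(6*t), exp(6*t), 0]
  [t^2*exp(6*t)/2 + 2*t*exp(6*t), -t*exp(6*t), exp(6*t)]

Strategy: write A = P · J · P⁻¹ where J is a Jordan canonical form, so e^{tA} = P · e^{tJ} · P⁻¹, and e^{tJ} can be computed block-by-block.

A has Jordan form
J =
  [6, 1, 0]
  [0, 6, 1]
  [0, 0, 6]
(up to reordering of blocks).

Per-block formulas:
  For a 3×3 Jordan block J_3(6): exp(t · J_3(6)) = e^(6t)·(I + t·N + (t^2/2)·N^2), where N is the 3×3 nilpotent shift.

After assembling e^{tJ} and conjugating by P, we get:

e^{tA} =
  [exp(6*t), 0, 0]
  [-t*exp(6*t), exp(6*t), 0]
  [t^2*exp(6*t)/2 + 2*t*exp(6*t), -t*exp(6*t), exp(6*t)]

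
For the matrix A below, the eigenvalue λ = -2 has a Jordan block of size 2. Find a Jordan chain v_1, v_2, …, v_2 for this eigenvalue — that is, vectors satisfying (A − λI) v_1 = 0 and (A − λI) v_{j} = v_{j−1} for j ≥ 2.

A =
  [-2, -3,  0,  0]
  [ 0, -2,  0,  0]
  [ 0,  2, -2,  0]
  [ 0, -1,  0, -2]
A Jordan chain for λ = -2 of length 2:
v_1 = (-3, 0, 2, -1)ᵀ
v_2 = (0, 1, 0, 0)ᵀ

Let N = A − (-2)·I. We want v_2 with N^2 v_2 = 0 but N^1 v_2 ≠ 0; then v_{j-1} := N · v_j for j = 2, …, 2.

Pick v_2 = (0, 1, 0, 0)ᵀ.
Then v_1 = N · v_2 = (-3, 0, 2, -1)ᵀ.

Sanity check: (A − (-2)·I) v_1 = (0, 0, 0, 0)ᵀ = 0. ✓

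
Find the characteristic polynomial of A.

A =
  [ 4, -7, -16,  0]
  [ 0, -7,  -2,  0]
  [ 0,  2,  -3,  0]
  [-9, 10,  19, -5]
x^4 + 11*x^3 + 15*x^2 - 175*x - 500

Expanding det(x·I − A) (e.g. by cofactor expansion or by noting that A is similar to its Jordan form J, which has the same characteristic polynomial as A) gives
  χ_A(x) = x^4 + 11*x^3 + 15*x^2 - 175*x - 500
which factors as (x - 4)*(x + 5)^3. The eigenvalues (with algebraic multiplicities) are λ = -5 with multiplicity 3, λ = 4 with multiplicity 1.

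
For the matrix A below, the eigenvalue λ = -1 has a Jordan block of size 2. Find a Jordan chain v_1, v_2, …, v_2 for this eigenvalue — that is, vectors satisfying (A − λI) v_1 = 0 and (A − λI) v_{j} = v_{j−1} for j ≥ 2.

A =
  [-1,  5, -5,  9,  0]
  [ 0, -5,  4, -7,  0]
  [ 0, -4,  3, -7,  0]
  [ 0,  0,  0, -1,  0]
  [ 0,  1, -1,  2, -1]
A Jordan chain for λ = -1 of length 2:
v_1 = (5, -4, -4, 0, 1)ᵀ
v_2 = (0, 1, 0, 0, 0)ᵀ

Let N = A − (-1)·I. We want v_2 with N^2 v_2 = 0 but N^1 v_2 ≠ 0; then v_{j-1} := N · v_j for j = 2, …, 2.

Pick v_2 = (0, 1, 0, 0, 0)ᵀ.
Then v_1 = N · v_2 = (5, -4, -4, 0, 1)ᵀ.

Sanity check: (A − (-1)·I) v_1 = (0, 0, 0, 0, 0)ᵀ = 0. ✓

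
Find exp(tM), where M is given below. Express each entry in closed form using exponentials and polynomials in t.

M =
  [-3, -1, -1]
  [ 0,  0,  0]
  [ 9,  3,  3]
e^{tM} =
  [1 - 3*t, -t, -t]
  [0, 1, 0]
  [9*t, 3*t, 3*t + 1]

Strategy: write M = P · J · P⁻¹ where J is a Jordan canonical form, so e^{tM} = P · e^{tJ} · P⁻¹, and e^{tJ} can be computed block-by-block.

M has Jordan form
J =
  [0, 1, 0]
  [0, 0, 0]
  [0, 0, 0]
(up to reordering of blocks).

Per-block formulas:
  For a 1×1 block at λ = 0: exp(t · [0]) = [e^(0t)].
  For a 2×2 Jordan block J_2(0): exp(t · J_2(0)) = e^(0t)·(I + t·N), where N is the 2×2 nilpotent shift.

After assembling e^{tJ} and conjugating by P, we get:

e^{tM} =
  [1 - 3*t, -t, -t]
  [0, 1, 0]
  [9*t, 3*t, 3*t + 1]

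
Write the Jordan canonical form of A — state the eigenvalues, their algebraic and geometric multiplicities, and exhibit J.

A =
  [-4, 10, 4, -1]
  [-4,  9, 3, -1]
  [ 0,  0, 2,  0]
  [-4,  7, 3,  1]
J_3(2) ⊕ J_1(2)

The characteristic polynomial is
  det(x·I − A) = x^4 - 8*x^3 + 24*x^2 - 32*x + 16 = (x - 2)^4

Eigenvalues and multiplicities (the geometric multiplicity of λ is n − rank(A − λI), which equals the number of Jordan blocks for λ):
  λ = 2: algebraic multiplicity = 4, geometric multiplicity = 2

Determining the block sizes for each eigenvalue:
  λ = 2: with am = 4 and gm = 2, the partition is not yet determined (e.g. several partitions of 4 into 2 parts exist). Let N = A − (2)·I. Computing rank(N^1) = 2, rank(N^2) = 1, rank(N^3) = 0; the number of blocks of size ≥ j is rank(N^{j−1}) − rank(N^j), giving [2, 1, 1]. So we have 1 block(s) of size 3, 1 block(s) of size 1 → block sizes [3, 1]

Assembling the blocks gives a Jordan form
J =
  [2, 1, 0, 0]
  [0, 2, 1, 0]
  [0, 0, 2, 0]
  [0, 0, 0, 2]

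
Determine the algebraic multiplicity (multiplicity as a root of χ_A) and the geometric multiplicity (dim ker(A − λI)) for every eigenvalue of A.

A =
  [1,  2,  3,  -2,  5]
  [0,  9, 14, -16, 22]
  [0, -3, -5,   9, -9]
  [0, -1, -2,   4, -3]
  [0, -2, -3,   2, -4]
λ = 1: alg = 5, geom = 3

Step 1 — factor the characteristic polynomial to read off the algebraic multiplicities:
  χ_A(x) = (x - 1)^5

Step 2 — compute geometric multiplicities via the rank-nullity identity g(λ) = n − rank(A − λI):
  rank(A − (1)·I) = 2, so dim ker(A − (1)·I) = n − 2 = 3

Summary:
  λ = 1: algebraic multiplicity = 5, geometric multiplicity = 3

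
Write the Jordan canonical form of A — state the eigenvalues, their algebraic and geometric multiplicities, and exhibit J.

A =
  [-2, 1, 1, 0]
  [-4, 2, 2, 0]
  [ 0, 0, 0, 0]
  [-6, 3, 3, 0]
J_2(0) ⊕ J_1(0) ⊕ J_1(0)

The characteristic polynomial is
  det(x·I − A) = x^4

Eigenvalues and multiplicities (the geometric multiplicity of λ is n − rank(A − λI), which equals the number of Jordan blocks for λ):
  λ = 0: algebraic multiplicity = 4, geometric multiplicity = 3

Determining the block sizes for each eigenvalue:
  λ = 0: 3 blocks summing to 4 forces exactly one block of size 2 and the rest size 1 → block sizes [2, 1, 1]

Assembling the blocks gives a Jordan form
J =
  [0, 1, 0, 0]
  [0, 0, 0, 0]
  [0, 0, 0, 0]
  [0, 0, 0, 0]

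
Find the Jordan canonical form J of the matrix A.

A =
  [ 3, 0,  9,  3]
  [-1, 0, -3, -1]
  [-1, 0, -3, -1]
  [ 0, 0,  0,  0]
J_2(0) ⊕ J_1(0) ⊕ J_1(0)

The characteristic polynomial is
  det(x·I − A) = x^4

Eigenvalues and multiplicities (the geometric multiplicity of λ is n − rank(A − λI), which equals the number of Jordan blocks for λ):
  λ = 0: algebraic multiplicity = 4, geometric multiplicity = 3

Determining the block sizes for each eigenvalue:
  λ = 0: 3 blocks summing to 4 forces exactly one block of size 2 and the rest size 1 → block sizes [2, 1, 1]

Assembling the blocks gives a Jordan form
J =
  [0, 1, 0, 0]
  [0, 0, 0, 0]
  [0, 0, 0, 0]
  [0, 0, 0, 0]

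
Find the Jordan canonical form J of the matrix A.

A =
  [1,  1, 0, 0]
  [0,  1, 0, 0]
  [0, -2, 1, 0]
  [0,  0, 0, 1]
J_2(1) ⊕ J_1(1) ⊕ J_1(1)

The characteristic polynomial is
  det(x·I − A) = x^4 - 4*x^3 + 6*x^2 - 4*x + 1 = (x - 1)^4

Eigenvalues and multiplicities (the geometric multiplicity of λ is n − rank(A − λI), which equals the number of Jordan blocks for λ):
  λ = 1: algebraic multiplicity = 4, geometric multiplicity = 3

Determining the block sizes for each eigenvalue:
  λ = 1: 3 blocks summing to 4 forces exactly one block of size 2 and the rest size 1 → block sizes [2, 1, 1]

Assembling the blocks gives a Jordan form
J =
  [1, 1, 0, 0]
  [0, 1, 0, 0]
  [0, 0, 1, 0]
  [0, 0, 0, 1]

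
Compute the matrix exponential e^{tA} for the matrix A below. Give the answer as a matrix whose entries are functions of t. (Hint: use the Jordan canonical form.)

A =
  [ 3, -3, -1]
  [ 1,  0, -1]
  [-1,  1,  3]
e^{tA} =
  [-t^2*exp(2*t)/2 + t*exp(2*t) + exp(2*t), t^2*exp(2*t) - 3*t*exp(2*t), t^2*exp(2*t)/2 - t*exp(2*t)]
  [t*exp(2*t), -2*t*exp(2*t) + exp(2*t), -t*exp(2*t)]
  [-t^2*exp(2*t)/2 - t*exp(2*t), t^2*exp(2*t) + t*exp(2*t), t^2*exp(2*t)/2 + t*exp(2*t) + exp(2*t)]

Strategy: write A = P · J · P⁻¹ where J is a Jordan canonical form, so e^{tA} = P · e^{tJ} · P⁻¹, and e^{tJ} can be computed block-by-block.

A has Jordan form
J =
  [2, 1, 0]
  [0, 2, 1]
  [0, 0, 2]
(up to reordering of blocks).

Per-block formulas:
  For a 3×3 Jordan block J_3(2): exp(t · J_3(2)) = e^(2t)·(I + t·N + (t^2/2)·N^2), where N is the 3×3 nilpotent shift.

After assembling e^{tJ} and conjugating by P, we get:

e^{tA} =
  [-t^2*exp(2*t)/2 + t*exp(2*t) + exp(2*t), t^2*exp(2*t) - 3*t*exp(2*t), t^2*exp(2*t)/2 - t*exp(2*t)]
  [t*exp(2*t), -2*t*exp(2*t) + exp(2*t), -t*exp(2*t)]
  [-t^2*exp(2*t)/2 - t*exp(2*t), t^2*exp(2*t) + t*exp(2*t), t^2*exp(2*t)/2 + t*exp(2*t) + exp(2*t)]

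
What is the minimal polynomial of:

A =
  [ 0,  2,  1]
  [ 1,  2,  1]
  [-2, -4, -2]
x^3

The characteristic polynomial is χ_A(x) = x^3, so the eigenvalues are known. The minimal polynomial is
  m_A(x) = Π_λ (x − λ)^{k_λ}
where k_λ is the size of the *largest* Jordan block for λ (equivalently, the smallest k with (A − λI)^k v = 0 for every generalised eigenvector v of λ).

  λ = 0: largest Jordan block has size 3, contributing (x − 0)^3

So m_A(x) = x^3 = x^3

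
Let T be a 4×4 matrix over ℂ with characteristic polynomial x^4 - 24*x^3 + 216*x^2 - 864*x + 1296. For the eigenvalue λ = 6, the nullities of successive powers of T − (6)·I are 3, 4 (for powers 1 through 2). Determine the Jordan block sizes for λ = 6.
Block sizes for λ = 6: [2, 1, 1]

From the dimensions of kernels of powers, the number of Jordan blocks of size at least j is d_j − d_{j−1} where d_j = dim ker(N^j) (with d_0 = 0). Computing the differences gives [3, 1].
The number of blocks of size exactly k is (#blocks of size ≥ k) − (#blocks of size ≥ k + 1), so the partition is: 2 block(s) of size 1, 1 block(s) of size 2.
In nonincreasing order the block sizes are [2, 1, 1].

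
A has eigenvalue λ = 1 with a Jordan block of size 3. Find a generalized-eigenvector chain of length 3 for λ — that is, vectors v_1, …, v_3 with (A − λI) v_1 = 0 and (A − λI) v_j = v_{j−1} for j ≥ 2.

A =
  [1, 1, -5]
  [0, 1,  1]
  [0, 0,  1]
A Jordan chain for λ = 1 of length 3:
v_1 = (1, 0, 0)ᵀ
v_2 = (-5, 1, 0)ᵀ
v_3 = (0, 0, 1)ᵀ

Let N = A − (1)·I. We want v_3 with N^3 v_3 = 0 but N^2 v_3 ≠ 0; then v_{j-1} := N · v_j for j = 3, …, 2.

Pick v_3 = (0, 0, 1)ᵀ.
Then v_2 = N · v_3 = (-5, 1, 0)ᵀ.
Then v_1 = N · v_2 = (1, 0, 0)ᵀ.

Sanity check: (A − (1)·I) v_1 = (0, 0, 0)ᵀ = 0. ✓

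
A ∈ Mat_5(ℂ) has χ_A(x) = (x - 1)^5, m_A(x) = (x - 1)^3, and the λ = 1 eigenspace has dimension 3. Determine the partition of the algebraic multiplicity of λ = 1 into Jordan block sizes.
Block sizes for λ = 1: [3, 1, 1]

Step 1 — from the characteristic polynomial, algebraic multiplicity of λ = 1 is 5. From dim ker(A − (1)·I) = 3, there are exactly 3 Jordan blocks for λ = 1.
Step 2 — from the minimal polynomial, the factor (x − 1)^3 tells us the largest block for λ = 1 has size 3.
Step 3 — with total size 5, 3 blocks, and largest block 3, the block sizes (in nonincreasing order) are [3, 1, 1].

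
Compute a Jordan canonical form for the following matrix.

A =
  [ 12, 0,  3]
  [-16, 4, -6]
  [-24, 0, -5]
J_1(3) ⊕ J_1(4) ⊕ J_1(4)

The characteristic polynomial is
  det(x·I − A) = x^3 - 11*x^2 + 40*x - 48 = (x - 4)^2*(x - 3)

Eigenvalues and multiplicities (the geometric multiplicity of λ is n − rank(A − λI), which equals the number of Jordan blocks for λ):
  λ = 3: algebraic multiplicity = 1, geometric multiplicity = 1
  λ = 4: algebraic multiplicity = 2, geometric multiplicity = 2

Determining the block sizes for each eigenvalue:
  λ = 3: one block (gm = 1), so the single block has size am = 1 → block sizes [1]
  λ = 4: gm = am = 2, so every block has size 1 → block sizes [1, 1]

Assembling the blocks gives a Jordan form
J =
  [3, 0, 0]
  [0, 4, 0]
  [0, 0, 4]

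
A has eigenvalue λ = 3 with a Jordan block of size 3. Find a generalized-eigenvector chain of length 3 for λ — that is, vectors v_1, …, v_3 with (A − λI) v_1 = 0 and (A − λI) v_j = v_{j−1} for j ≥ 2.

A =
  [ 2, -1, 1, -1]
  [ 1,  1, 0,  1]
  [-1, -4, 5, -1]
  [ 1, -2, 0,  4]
A Jordan chain for λ = 3 of length 3:
v_1 = (-2, -2, -6, -2)ᵀ
v_2 = (-1, 1, -1, 1)ᵀ
v_3 = (1, 0, 0, 0)ᵀ

Let N = A − (3)·I. We want v_3 with N^3 v_3 = 0 but N^2 v_3 ≠ 0; then v_{j-1} := N · v_j for j = 3, …, 2.

Pick v_3 = (1, 0, 0, 0)ᵀ.
Then v_2 = N · v_3 = (-1, 1, -1, 1)ᵀ.
Then v_1 = N · v_2 = (-2, -2, -6, -2)ᵀ.

Sanity check: (A − (3)·I) v_1 = (0, 0, 0, 0)ᵀ = 0. ✓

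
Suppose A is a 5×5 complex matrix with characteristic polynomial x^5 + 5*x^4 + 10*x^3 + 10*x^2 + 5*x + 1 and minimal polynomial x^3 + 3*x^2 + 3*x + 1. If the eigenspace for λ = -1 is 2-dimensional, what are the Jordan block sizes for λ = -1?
Block sizes for λ = -1: [3, 2]

Step 1 — from the characteristic polynomial, algebraic multiplicity of λ = -1 is 5. From dim ker(A − (-1)·I) = 2, there are exactly 2 Jordan blocks for λ = -1.
Step 2 — from the minimal polynomial, the factor (x + 1)^3 tells us the largest block for λ = -1 has size 3.
Step 3 — with total size 5, 2 blocks, and largest block 3, the block sizes (in nonincreasing order) are [3, 2].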